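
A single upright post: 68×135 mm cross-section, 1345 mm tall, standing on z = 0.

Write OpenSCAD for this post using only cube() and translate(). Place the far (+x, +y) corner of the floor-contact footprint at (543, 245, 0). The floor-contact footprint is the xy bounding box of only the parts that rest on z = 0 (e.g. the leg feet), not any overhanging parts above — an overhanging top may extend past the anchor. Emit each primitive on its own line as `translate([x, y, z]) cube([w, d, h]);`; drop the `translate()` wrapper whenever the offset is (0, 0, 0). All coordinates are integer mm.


translate([475, 110, 0]) cube([68, 135, 1345]);


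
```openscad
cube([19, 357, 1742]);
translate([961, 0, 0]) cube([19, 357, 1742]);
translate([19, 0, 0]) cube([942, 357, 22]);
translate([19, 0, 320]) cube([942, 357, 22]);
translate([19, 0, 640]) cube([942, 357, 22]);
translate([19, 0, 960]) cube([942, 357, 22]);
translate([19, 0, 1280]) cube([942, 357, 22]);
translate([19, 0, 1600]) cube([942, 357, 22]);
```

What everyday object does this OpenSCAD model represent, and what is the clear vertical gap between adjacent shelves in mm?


A bookshelf. The clear shelf gap is 298 mm.

Two tall side panels with 6 horizontal boards between them — a bookshelf. The first two shelf undersides are at z = 0 and z = 320; with shelf thickness 22, the clear gap is 320 − 0 − 22 = 298 mm.


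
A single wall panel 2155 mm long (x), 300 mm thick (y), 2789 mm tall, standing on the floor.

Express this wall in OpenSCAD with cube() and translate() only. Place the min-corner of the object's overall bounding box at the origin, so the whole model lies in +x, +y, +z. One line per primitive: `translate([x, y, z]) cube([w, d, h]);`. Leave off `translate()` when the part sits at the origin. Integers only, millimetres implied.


cube([2155, 300, 2789]);


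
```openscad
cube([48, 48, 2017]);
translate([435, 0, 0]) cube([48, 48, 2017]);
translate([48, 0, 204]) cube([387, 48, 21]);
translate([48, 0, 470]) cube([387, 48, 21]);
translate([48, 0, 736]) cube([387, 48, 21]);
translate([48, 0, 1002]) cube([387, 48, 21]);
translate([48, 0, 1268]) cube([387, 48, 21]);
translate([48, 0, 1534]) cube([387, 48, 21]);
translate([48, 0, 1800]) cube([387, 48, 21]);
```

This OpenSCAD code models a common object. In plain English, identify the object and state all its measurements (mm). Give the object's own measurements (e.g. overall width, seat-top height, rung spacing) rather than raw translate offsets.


A straight ladder. Two 48×48 mm vertical rails, 2017 mm tall, stand 483 mm apart (outside-to-outside) with their front faces coplanar on the −y side. 7 rungs, each 48 mm deep and 21 mm tall, span between the inner faces of the rails, front faces flush with the rails. The lowest rung's underside is at z = 204 mm and rungs are spaced 266 mm apart (underside to underside).


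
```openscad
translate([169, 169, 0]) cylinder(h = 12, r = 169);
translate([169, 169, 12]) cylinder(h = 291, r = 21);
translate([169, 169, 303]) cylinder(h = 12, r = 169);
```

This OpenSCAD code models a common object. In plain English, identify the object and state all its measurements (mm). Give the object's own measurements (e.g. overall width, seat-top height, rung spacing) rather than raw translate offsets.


A spool: two coaxial disc flanges of radius 169 mm and thickness 12 mm, joined by a core cylinder of radius 21 mm and height 291 mm. The lower flange rests on z = 0 and the three cylinders share a vertical axis.


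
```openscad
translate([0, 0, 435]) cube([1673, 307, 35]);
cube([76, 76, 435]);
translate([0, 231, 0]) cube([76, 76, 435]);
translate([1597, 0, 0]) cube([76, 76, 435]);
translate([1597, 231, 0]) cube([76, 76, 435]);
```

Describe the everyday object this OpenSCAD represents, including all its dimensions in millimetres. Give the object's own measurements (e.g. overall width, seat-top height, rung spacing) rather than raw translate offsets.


A long wooden bench with a 1673 mm (x) × 307 mm (y) seat, 35 mm thick, its top surface 470 mm above the floor. Four 76 mm square legs at the seat corners, flush with the edges, run from z = 0 to the seat underside.


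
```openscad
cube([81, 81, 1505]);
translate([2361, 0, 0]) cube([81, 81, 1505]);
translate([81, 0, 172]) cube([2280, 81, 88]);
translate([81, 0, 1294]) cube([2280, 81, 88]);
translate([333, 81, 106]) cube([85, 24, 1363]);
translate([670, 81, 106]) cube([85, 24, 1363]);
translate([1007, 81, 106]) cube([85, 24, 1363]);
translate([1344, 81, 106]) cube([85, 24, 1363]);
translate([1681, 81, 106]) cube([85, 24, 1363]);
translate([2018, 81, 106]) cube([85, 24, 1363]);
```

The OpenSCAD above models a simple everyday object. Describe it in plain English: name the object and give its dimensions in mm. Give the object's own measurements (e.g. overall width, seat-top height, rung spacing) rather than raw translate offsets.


A fence section. Two 81×81 mm posts, 1505 mm tall, stand on the floor with a clear span of 2280 mm between their inner faces. Two horizontal rails of 81×88 mm section span the gap between the posts with their undersides at z = 172 mm and z = 1294 mm, flush with the posts' −y face. 6 pickets, each 85 mm wide, 24 mm thick and 1363 mm tall, are fixed to the +y face of the rails with their bottoms at z = 106 mm, spaced across the span with a 252 mm gap after the −x post and between neighbouring pickets, with 258 mm left before the +x post.


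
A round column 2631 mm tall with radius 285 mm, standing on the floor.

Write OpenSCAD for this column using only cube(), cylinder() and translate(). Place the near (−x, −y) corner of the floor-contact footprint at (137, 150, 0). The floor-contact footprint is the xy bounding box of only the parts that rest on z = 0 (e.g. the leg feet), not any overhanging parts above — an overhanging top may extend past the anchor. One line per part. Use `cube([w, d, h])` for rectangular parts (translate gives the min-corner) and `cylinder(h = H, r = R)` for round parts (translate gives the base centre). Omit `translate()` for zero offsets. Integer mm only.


translate([422, 435, 0]) cylinder(h = 2631, r = 285);


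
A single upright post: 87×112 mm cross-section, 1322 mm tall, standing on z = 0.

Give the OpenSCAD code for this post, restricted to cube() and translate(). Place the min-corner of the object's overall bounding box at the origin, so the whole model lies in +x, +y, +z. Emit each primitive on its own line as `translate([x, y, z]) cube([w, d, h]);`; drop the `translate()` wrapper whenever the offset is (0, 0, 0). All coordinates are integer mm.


cube([87, 112, 1322]);


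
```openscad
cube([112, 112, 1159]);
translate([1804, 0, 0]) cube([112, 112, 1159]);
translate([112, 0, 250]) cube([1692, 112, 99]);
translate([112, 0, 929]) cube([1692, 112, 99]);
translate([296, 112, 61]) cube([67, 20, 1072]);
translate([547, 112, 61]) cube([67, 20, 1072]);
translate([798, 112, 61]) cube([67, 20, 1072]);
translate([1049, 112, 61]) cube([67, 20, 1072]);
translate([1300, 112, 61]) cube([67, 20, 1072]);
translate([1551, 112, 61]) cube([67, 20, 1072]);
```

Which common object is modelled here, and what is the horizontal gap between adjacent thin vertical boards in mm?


A fence section. The picket gap is 184 mm.

Two posts, two rails, 6 pickets — a fence section. Span 1692 mm holds 6 pickets of 67 mm with 7 equal gaps: ⌊(1692 − 6·67) / 7⌋ = 184 mm.


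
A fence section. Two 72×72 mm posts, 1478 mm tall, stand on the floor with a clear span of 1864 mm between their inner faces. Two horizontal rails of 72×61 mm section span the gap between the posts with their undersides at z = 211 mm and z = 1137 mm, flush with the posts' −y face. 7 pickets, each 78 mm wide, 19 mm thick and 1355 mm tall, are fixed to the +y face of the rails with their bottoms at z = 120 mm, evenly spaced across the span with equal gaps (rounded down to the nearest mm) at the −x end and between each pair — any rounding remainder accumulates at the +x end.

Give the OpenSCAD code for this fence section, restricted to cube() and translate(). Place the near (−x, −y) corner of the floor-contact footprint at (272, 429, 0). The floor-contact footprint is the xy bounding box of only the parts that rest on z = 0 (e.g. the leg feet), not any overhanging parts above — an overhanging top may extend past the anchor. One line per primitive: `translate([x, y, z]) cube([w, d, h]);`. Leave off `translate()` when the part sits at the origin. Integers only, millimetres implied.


translate([272, 429, 0]) cube([72, 72, 1478]);
translate([2208, 429, 0]) cube([72, 72, 1478]);
translate([344, 429, 211]) cube([1864, 72, 61]);
translate([344, 429, 1137]) cube([1864, 72, 61]);
translate([508, 501, 120]) cube([78, 19, 1355]);
translate([750, 501, 120]) cube([78, 19, 1355]);
translate([992, 501, 120]) cube([78, 19, 1355]);
translate([1234, 501, 120]) cube([78, 19, 1355]);
translate([1476, 501, 120]) cube([78, 19, 1355]);
translate([1718, 501, 120]) cube([78, 19, 1355]);
translate([1960, 501, 120]) cube([78, 19, 1355]);


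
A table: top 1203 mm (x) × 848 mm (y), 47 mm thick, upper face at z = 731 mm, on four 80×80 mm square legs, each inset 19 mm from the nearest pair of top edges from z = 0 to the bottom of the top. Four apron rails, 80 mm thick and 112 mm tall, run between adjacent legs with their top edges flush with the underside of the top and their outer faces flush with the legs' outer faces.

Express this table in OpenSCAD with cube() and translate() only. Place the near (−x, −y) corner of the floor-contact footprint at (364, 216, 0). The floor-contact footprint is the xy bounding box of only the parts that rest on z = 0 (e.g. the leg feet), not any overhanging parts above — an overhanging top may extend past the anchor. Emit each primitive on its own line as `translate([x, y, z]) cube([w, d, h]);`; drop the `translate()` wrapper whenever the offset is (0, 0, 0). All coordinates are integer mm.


translate([345, 197, 684]) cube([1203, 848, 47]);
translate([364, 216, 0]) cube([80, 80, 684]);
translate([1449, 216, 0]) cube([80, 80, 684]);
translate([364, 946, 0]) cube([80, 80, 684]);
translate([1449, 946, 0]) cube([80, 80, 684]);
translate([444, 216, 572]) cube([1005, 80, 112]);
translate([444, 946, 572]) cube([1005, 80, 112]);
translate([364, 296, 572]) cube([80, 650, 112]);
translate([1449, 296, 572]) cube([80, 650, 112]);


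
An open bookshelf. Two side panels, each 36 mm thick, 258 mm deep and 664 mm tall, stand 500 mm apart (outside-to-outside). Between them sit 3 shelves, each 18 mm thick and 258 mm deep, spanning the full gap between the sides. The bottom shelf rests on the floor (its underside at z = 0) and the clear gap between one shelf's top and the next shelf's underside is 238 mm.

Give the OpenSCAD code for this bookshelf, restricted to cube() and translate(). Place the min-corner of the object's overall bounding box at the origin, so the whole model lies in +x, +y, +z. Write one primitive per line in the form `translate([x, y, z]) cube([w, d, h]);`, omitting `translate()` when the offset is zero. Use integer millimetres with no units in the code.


cube([36, 258, 664]);
translate([464, 0, 0]) cube([36, 258, 664]);
translate([36, 0, 0]) cube([428, 258, 18]);
translate([36, 0, 256]) cube([428, 258, 18]);
translate([36, 0, 512]) cube([428, 258, 18]);


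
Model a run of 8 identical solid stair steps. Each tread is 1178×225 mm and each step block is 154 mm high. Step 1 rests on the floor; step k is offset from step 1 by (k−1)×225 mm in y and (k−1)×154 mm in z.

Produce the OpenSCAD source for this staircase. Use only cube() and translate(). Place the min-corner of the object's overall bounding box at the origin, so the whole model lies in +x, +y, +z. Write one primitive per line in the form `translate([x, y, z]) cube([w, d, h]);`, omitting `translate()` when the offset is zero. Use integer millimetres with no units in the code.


cube([1178, 225, 154]);
translate([0, 225, 154]) cube([1178, 225, 154]);
translate([0, 450, 308]) cube([1178, 225, 154]);
translate([0, 675, 462]) cube([1178, 225, 154]);
translate([0, 900, 616]) cube([1178, 225, 154]);
translate([0, 1125, 770]) cube([1178, 225, 154]);
translate([0, 1350, 924]) cube([1178, 225, 154]);
translate([0, 1575, 1078]) cube([1178, 225, 154]);


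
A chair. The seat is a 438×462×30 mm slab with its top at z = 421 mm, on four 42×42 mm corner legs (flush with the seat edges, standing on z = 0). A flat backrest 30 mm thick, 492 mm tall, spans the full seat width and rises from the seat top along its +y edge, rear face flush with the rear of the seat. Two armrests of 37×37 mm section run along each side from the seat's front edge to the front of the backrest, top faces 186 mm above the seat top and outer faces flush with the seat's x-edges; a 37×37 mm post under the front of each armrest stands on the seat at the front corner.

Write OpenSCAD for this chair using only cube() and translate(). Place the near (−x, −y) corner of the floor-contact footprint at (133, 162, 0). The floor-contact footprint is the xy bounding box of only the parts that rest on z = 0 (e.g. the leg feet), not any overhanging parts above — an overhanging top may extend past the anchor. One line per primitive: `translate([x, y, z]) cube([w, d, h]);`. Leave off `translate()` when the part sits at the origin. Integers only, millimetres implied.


translate([133, 162, 391]) cube([438, 462, 30]);
translate([133, 162, 0]) cube([42, 42, 391]);
translate([529, 162, 0]) cube([42, 42, 391]);
translate([133, 582, 0]) cube([42, 42, 391]);
translate([529, 582, 0]) cube([42, 42, 391]);
translate([133, 594, 421]) cube([438, 30, 492]);
translate([133, 162, 570]) cube([37, 432, 37]);
translate([534, 162, 570]) cube([37, 432, 37]);
translate([133, 162, 421]) cube([37, 37, 149]);
translate([534, 162, 421]) cube([37, 37, 149]);


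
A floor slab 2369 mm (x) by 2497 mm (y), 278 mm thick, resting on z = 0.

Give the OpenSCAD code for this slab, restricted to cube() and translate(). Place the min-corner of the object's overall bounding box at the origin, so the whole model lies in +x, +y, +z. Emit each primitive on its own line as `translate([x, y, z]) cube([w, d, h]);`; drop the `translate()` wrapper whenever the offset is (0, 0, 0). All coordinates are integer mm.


cube([2369, 2497, 278]);


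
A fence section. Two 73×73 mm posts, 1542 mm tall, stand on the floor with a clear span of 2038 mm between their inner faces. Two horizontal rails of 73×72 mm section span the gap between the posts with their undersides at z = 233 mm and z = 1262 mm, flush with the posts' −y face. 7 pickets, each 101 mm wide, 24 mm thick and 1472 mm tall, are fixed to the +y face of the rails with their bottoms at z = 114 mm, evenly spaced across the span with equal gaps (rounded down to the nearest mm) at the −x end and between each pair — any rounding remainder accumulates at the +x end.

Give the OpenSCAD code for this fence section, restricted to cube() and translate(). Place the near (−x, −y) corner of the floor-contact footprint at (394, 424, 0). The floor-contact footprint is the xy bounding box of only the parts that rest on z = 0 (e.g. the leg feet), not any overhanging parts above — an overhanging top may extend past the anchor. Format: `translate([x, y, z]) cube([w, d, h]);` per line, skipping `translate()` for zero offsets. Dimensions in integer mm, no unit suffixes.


translate([394, 424, 0]) cube([73, 73, 1542]);
translate([2505, 424, 0]) cube([73, 73, 1542]);
translate([467, 424, 233]) cube([2038, 73, 72]);
translate([467, 424, 1262]) cube([2038, 73, 72]);
translate([633, 497, 114]) cube([101, 24, 1472]);
translate([900, 497, 114]) cube([101, 24, 1472]);
translate([1167, 497, 114]) cube([101, 24, 1472]);
translate([1434, 497, 114]) cube([101, 24, 1472]);
translate([1701, 497, 114]) cube([101, 24, 1472]);
translate([1968, 497, 114]) cube([101, 24, 1472]);
translate([2235, 497, 114]) cube([101, 24, 1472]);


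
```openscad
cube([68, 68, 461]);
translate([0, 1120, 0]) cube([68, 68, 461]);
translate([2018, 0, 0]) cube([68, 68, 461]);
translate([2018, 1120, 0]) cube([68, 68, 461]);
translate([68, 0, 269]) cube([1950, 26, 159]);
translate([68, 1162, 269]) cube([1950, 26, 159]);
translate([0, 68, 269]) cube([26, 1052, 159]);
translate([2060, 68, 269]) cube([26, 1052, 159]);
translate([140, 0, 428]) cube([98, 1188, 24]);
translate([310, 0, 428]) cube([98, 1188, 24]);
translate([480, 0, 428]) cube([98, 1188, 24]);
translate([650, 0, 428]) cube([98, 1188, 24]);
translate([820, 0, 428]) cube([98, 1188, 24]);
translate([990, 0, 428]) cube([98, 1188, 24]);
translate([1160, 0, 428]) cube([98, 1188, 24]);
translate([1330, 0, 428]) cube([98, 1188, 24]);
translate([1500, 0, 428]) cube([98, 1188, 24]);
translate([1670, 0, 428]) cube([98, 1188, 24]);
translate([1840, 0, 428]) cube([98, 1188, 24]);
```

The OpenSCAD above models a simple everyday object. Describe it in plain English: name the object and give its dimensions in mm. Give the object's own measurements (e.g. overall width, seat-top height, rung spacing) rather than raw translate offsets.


A bed frame 2086 mm long (x) by 1188 mm wide (y). Four 68×68 mm corner posts, 461 mm tall, at the corners of the footprint. Four rails of 26 mm thickness and 159 mm height run between adjacent posts with their undersides at z = 269 mm, their outer faces flush with the outside of the frame (the two x-running rails run between the posts' inner faces; the two y-running rails run between the posts' inner faces). 11 slats, each 98 mm wide (x) and 24 mm thick, lie across the top of the two x-running rails, running the full 1188 mm width of the frame in y; along x they sit between the end posts with a 72 mm gap after the −x posts and between neighbouring slats, leaving 80 mm before the +x posts.


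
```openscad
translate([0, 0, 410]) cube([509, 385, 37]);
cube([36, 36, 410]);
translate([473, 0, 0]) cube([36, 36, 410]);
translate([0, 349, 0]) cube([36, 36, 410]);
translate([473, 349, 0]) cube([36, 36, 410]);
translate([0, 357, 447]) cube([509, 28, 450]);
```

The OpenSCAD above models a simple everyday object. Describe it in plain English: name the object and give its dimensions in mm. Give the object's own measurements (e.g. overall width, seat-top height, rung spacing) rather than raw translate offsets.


A chair. The seat is a 509×385×37 mm slab with its top at z = 447 mm, on four 36×36 mm corner legs (flush with the seat edges, standing on z = 0). A flat backrest 28 mm thick, 450 mm tall, spans the full seat width and rises from the seat top along its +y edge, rear face flush with the rear of the seat.


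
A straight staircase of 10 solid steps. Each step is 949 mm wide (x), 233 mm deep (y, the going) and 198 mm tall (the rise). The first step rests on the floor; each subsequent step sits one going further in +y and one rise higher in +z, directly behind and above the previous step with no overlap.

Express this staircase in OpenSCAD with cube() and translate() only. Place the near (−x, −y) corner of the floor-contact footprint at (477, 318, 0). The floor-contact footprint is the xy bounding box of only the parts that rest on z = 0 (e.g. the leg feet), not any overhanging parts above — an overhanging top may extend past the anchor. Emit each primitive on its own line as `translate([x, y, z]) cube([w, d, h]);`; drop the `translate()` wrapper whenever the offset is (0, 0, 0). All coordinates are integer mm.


translate([477, 318, 0]) cube([949, 233, 198]);
translate([477, 551, 198]) cube([949, 233, 198]);
translate([477, 784, 396]) cube([949, 233, 198]);
translate([477, 1017, 594]) cube([949, 233, 198]);
translate([477, 1250, 792]) cube([949, 233, 198]);
translate([477, 1483, 990]) cube([949, 233, 198]);
translate([477, 1716, 1188]) cube([949, 233, 198]);
translate([477, 1949, 1386]) cube([949, 233, 198]);
translate([477, 2182, 1584]) cube([949, 233, 198]);
translate([477, 2415, 1782]) cube([949, 233, 198]);


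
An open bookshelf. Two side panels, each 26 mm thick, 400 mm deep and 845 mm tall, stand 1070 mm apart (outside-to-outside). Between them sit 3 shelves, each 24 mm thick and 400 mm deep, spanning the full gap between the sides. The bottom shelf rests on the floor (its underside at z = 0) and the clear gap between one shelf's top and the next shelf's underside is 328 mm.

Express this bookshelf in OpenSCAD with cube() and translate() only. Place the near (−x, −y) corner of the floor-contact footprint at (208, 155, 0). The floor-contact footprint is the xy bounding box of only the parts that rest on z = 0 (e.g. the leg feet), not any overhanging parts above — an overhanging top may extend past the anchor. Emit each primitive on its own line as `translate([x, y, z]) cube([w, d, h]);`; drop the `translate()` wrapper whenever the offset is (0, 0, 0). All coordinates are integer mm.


translate([208, 155, 0]) cube([26, 400, 845]);
translate([1252, 155, 0]) cube([26, 400, 845]);
translate([234, 155, 0]) cube([1018, 400, 24]);
translate([234, 155, 352]) cube([1018, 400, 24]);
translate([234, 155, 704]) cube([1018, 400, 24]);


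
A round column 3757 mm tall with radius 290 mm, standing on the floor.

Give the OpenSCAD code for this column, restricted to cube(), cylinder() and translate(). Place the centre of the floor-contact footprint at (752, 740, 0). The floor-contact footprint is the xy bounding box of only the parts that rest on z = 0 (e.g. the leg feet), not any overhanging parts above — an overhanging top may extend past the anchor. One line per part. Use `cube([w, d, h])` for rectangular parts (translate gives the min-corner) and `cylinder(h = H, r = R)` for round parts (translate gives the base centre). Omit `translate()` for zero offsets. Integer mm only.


translate([752, 740, 0]) cylinder(h = 3757, r = 290);


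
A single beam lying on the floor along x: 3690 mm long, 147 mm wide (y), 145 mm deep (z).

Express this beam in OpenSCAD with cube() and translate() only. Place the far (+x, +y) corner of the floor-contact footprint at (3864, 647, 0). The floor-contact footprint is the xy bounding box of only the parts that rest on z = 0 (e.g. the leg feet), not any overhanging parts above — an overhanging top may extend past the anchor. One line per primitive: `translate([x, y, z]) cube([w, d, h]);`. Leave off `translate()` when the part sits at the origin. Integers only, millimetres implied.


translate([174, 500, 0]) cube([3690, 147, 145]);


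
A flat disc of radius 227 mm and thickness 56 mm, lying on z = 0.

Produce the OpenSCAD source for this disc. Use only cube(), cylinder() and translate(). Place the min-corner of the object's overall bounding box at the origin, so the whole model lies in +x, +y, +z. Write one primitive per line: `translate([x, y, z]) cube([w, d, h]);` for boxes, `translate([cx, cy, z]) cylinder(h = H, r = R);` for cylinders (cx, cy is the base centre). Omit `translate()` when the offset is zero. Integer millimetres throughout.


translate([227, 227, 0]) cylinder(h = 56, r = 227);


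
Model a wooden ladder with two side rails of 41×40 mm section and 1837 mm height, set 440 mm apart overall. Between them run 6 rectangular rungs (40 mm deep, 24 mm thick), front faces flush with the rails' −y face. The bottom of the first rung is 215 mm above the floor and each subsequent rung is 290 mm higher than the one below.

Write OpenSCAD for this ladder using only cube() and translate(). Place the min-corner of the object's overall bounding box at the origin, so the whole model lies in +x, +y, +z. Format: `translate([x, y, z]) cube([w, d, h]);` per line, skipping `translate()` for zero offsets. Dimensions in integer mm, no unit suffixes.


cube([41, 40, 1837]);
translate([399, 0, 0]) cube([41, 40, 1837]);
translate([41, 0, 215]) cube([358, 40, 24]);
translate([41, 0, 505]) cube([358, 40, 24]);
translate([41, 0, 795]) cube([358, 40, 24]);
translate([41, 0, 1085]) cube([358, 40, 24]);
translate([41, 0, 1375]) cube([358, 40, 24]);
translate([41, 0, 1665]) cube([358, 40, 24]);


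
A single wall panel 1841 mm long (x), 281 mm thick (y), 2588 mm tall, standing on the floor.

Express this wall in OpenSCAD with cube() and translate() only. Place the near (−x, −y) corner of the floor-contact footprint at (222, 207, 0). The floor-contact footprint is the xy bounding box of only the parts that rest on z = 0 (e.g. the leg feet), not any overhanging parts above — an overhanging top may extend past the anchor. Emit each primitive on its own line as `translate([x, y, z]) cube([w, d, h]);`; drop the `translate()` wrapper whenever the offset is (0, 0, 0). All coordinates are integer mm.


translate([222, 207, 0]) cube([1841, 281, 2588]);


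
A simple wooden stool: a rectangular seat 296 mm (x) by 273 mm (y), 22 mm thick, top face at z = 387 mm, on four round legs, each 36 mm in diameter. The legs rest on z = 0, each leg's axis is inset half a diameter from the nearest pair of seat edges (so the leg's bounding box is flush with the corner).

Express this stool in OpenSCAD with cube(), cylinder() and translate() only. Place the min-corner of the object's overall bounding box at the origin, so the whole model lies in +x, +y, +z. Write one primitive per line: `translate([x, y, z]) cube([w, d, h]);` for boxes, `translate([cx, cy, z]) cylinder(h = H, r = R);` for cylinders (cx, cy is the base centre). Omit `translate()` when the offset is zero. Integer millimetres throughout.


translate([0, 0, 365]) cube([296, 273, 22]);
translate([18, 18, 0]) cylinder(h = 365, r = 18);
translate([278, 18, 0]) cylinder(h = 365, r = 18);
translate([18, 255, 0]) cylinder(h = 365, r = 18);
translate([278, 255, 0]) cylinder(h = 365, r = 18);


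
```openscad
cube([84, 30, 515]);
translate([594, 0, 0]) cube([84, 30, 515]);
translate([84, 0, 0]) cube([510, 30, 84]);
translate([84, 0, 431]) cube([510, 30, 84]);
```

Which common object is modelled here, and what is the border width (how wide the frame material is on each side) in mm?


A picture frame. The border width is 84 mm.

Four thin pieces enclosing a rectangular opening — a picture frame. The two full-height stiles are 515 mm tall; the top rail sits at z = 431 and is 84 mm tall, so the border above the opening is 515 − 431 = 84 mm, matching the stile x-width.


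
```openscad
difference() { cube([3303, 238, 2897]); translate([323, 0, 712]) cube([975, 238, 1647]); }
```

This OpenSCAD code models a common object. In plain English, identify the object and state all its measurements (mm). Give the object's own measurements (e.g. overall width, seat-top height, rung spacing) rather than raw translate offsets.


A wall 3303 mm long (x), 238 mm thick (y), 2897 mm tall, with a rectangular window opening cut through it. The opening is 975 mm wide and 1647 mm tall; its sill is at z = 712 mm and its near (−x) edge is 323 mm from the wall's −x end. The opening passes through the full wall thickness.


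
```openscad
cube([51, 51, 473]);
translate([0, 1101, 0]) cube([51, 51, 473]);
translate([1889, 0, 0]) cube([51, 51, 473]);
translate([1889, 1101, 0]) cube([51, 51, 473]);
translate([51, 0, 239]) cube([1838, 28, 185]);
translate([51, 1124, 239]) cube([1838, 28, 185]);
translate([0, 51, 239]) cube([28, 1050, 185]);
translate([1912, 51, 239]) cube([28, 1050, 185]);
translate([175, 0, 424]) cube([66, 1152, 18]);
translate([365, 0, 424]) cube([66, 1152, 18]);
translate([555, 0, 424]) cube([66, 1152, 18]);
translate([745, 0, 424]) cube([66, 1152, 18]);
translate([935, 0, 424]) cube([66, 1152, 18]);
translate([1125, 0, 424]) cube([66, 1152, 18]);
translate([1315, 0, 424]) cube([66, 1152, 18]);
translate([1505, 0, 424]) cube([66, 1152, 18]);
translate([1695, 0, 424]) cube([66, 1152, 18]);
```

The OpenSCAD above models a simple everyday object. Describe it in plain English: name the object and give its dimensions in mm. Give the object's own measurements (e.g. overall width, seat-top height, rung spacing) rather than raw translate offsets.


A bed frame 1940 mm long (x) by 1152 mm wide (y). Four 51×51 mm corner posts, 473 mm tall, at the corners of the footprint. Four rails of 28 mm thickness and 185 mm height run between adjacent posts with their undersides at z = 239 mm, their outer faces flush with the outside of the frame (the two x-running rails run between the posts' inner faces; the two y-running rails run between the posts' inner faces). 9 slats, each 66 mm wide (x) and 18 mm thick, lie across the top of the two x-running rails, running the full 1152 mm width of the frame in y; along x they sit between the end posts with a 124 mm gap after the −x posts and between neighbouring slats, leaving 128 mm before the +x posts.


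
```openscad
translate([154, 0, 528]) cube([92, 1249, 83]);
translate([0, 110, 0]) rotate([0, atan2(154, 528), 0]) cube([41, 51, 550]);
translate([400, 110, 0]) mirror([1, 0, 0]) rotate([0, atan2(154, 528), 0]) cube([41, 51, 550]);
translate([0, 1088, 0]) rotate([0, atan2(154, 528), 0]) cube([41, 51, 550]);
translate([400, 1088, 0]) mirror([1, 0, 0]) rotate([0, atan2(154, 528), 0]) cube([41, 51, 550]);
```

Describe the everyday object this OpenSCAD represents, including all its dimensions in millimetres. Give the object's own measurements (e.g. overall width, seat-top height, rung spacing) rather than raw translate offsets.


A sawhorse. A 92×1249×83 mm beam (x, y, z) sits on two A-frame leg pairs. Each pair is two raked legs of 41×51 mm section (51 mm along y) splaying symmetrically in x. Each leg rises 528 mm vertically over 154 mm of horizontal reach and is 550 mm long along its own axis. Every leg's outer bottom edge rests on the floor and its outer top edge meets a bottom edge of the beam — the left legs (tilting toward +x) meet the beam's −x bottom edge, the right legs (their mirror images, tilting toward −x) meet its +x bottom edge — so the leg tops tuck under the beam, the beam's underside is 528 mm above the floor, and the feet are 400 mm apart outside-to-outside with the beam centred between them. The two leg pairs are set in 110 mm from either end of the beam.


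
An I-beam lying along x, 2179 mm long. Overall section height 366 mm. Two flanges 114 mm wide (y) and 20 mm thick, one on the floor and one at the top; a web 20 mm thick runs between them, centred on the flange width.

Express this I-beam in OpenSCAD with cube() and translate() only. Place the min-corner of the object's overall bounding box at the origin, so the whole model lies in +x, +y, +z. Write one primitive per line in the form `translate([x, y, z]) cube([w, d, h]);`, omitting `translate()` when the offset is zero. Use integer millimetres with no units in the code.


cube([2179, 114, 20]);
translate([0, 47, 20]) cube([2179, 20, 326]);
translate([0, 0, 346]) cube([2179, 114, 20]);


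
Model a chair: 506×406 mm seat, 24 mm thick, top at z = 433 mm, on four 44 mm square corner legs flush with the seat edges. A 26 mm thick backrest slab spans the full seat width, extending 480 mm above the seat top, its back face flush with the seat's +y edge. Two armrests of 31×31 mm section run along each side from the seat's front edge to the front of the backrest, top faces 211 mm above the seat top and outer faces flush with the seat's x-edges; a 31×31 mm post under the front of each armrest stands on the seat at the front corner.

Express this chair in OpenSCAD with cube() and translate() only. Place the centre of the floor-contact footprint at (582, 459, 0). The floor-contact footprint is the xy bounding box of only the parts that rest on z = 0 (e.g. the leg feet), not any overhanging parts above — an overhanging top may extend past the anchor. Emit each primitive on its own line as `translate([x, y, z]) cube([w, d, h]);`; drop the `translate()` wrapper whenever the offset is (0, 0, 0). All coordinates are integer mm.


translate([329, 256, 409]) cube([506, 406, 24]);
translate([329, 256, 0]) cube([44, 44, 409]);
translate([791, 256, 0]) cube([44, 44, 409]);
translate([329, 618, 0]) cube([44, 44, 409]);
translate([791, 618, 0]) cube([44, 44, 409]);
translate([329, 636, 433]) cube([506, 26, 480]);
translate([329, 256, 613]) cube([31, 380, 31]);
translate([804, 256, 613]) cube([31, 380, 31]);
translate([329, 256, 433]) cube([31, 31, 180]);
translate([804, 256, 433]) cube([31, 31, 180]);


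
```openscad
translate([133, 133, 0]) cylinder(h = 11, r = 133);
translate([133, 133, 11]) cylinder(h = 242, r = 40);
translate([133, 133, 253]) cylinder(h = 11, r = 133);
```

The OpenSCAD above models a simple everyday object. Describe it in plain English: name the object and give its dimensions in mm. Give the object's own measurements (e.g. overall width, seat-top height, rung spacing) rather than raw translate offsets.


A spool: two coaxial disc flanges of radius 133 mm and thickness 11 mm, joined by a core cylinder of radius 40 mm and height 242 mm. The lower flange rests on z = 0 and the three cylinders share a vertical axis.


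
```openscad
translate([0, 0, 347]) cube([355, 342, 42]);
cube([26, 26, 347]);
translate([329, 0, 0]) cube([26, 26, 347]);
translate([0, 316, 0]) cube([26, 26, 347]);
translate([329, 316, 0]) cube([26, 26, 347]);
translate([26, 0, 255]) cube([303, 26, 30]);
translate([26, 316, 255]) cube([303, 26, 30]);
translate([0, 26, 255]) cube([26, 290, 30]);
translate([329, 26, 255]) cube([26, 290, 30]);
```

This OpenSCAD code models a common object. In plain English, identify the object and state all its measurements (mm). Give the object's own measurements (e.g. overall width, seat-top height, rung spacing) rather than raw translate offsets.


A four-legged stool. The seat is a 355×342×42 mm slab whose top surface is at z = 389 mm; four square legs, each 26×26 mm in cross-section, run from the floor (z = 0) to the underside of the seat, each flush with a corner of the seat. Four stretchers, 26 mm wide and 30 mm tall, connect adjacent legs with their undersides at z = 255 mm, each running between the inner faces of the legs it joins and aligned with the legs' outer faces on the other axis.


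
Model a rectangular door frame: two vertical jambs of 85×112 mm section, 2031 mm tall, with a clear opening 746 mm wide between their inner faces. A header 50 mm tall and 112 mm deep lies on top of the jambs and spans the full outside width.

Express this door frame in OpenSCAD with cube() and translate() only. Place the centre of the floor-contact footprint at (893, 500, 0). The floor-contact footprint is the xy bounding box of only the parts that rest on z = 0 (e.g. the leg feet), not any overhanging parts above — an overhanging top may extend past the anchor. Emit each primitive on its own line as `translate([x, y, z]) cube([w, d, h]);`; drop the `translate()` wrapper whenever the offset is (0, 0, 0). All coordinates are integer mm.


translate([435, 444, 0]) cube([85, 112, 2031]);
translate([1266, 444, 0]) cube([85, 112, 2031]);
translate([435, 444, 2031]) cube([916, 112, 50]);


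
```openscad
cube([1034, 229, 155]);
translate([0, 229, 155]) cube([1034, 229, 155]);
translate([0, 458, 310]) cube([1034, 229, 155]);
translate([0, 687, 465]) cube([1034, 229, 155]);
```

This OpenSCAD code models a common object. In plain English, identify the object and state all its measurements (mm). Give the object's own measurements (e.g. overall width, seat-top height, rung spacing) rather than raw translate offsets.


A straight staircase of 4 solid steps. Each step is 1034 mm wide (x), 229 mm deep (y, the going) and 155 mm tall (the rise). The first step rests on the floor; each subsequent step sits one going further in +y and one rise higher in +z, directly behind and above the previous step with no overlap.


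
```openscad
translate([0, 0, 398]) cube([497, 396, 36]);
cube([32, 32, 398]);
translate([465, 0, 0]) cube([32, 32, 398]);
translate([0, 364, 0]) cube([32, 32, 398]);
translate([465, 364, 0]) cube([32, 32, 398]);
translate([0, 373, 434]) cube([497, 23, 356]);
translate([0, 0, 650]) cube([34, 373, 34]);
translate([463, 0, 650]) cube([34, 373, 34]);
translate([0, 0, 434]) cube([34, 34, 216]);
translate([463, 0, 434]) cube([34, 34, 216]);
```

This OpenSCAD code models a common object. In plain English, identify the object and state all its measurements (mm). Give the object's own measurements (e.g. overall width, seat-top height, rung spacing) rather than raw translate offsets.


A chair. The seat is a 497×396×36 mm slab with its top at z = 434 mm, on four 32×32 mm corner legs (flush with the seat edges, standing on z = 0). A flat backrest 23 mm thick, 356 mm tall, spans the full seat width and rises from the seat top along its +y edge, rear face flush with the rear of the seat. Two armrests of 34×34 mm section run along each side from the seat's front edge to the front of the backrest, top faces 250 mm above the seat top and outer faces flush with the seat's x-edges; a 34×34 mm post under the front of each armrest stands on the seat at the front corner.


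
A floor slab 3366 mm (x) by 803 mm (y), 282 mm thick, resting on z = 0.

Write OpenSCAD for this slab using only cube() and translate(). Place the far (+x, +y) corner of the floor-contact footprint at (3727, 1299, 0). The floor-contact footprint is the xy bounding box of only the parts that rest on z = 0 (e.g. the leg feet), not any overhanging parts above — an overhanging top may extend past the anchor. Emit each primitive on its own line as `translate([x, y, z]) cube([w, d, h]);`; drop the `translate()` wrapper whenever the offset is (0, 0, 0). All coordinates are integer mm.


translate([361, 496, 0]) cube([3366, 803, 282]);


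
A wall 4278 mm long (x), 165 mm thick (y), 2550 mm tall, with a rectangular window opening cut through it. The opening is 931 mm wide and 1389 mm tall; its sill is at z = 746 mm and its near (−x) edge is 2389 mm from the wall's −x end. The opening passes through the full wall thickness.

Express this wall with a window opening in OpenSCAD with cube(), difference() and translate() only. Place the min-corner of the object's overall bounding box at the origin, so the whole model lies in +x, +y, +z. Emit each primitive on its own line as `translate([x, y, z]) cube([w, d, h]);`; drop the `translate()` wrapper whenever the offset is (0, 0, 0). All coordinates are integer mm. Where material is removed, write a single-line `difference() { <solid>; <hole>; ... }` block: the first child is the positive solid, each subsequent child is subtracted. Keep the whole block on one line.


difference() { cube([4278, 165, 2550]); translate([2389, 0, 746]) cube([931, 165, 1389]); }


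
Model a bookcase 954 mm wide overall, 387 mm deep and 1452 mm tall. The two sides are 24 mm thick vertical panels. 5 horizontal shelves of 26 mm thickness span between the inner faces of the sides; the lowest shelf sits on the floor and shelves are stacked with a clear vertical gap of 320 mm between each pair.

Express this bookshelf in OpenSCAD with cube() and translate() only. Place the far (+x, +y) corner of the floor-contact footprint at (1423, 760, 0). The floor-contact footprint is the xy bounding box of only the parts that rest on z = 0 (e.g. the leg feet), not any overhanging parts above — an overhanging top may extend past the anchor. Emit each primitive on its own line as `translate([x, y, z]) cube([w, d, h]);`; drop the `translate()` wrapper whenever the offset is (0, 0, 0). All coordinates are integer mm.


translate([469, 373, 0]) cube([24, 387, 1452]);
translate([1399, 373, 0]) cube([24, 387, 1452]);
translate([493, 373, 0]) cube([906, 387, 26]);
translate([493, 373, 346]) cube([906, 387, 26]);
translate([493, 373, 692]) cube([906, 387, 26]);
translate([493, 373, 1038]) cube([906, 387, 26]);
translate([493, 373, 1384]) cube([906, 387, 26]);


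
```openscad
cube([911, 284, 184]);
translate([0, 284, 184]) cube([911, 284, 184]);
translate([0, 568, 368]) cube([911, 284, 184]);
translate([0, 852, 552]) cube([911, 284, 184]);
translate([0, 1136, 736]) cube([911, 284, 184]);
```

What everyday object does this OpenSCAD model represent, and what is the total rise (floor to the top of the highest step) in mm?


A staircase. The total rise is 920 mm.

5 identical blocks, each offset up and back from the previous — a staircase. Each step is 184 mm tall and there are 5 of them, so the total rise is 5 × 184 = 920 mm.
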